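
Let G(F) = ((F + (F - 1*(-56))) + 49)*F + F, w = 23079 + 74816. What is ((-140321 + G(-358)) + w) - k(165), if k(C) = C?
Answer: 175789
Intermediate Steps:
w = 97895
G(F) = F + F*(105 + 2*F) (G(F) = ((F + (F + 56)) + 49)*F + F = ((F + (56 + F)) + 49)*F + F = ((56 + 2*F) + 49)*F + F = (105 + 2*F)*F + F = F*(105 + 2*F) + F = F + F*(105 + 2*F))
((-140321 + G(-358)) + w) - k(165) = ((-140321 + 2*(-358)*(53 - 358)) + 97895) - 1*165 = ((-140321 + 2*(-358)*(-305)) + 97895) - 165 = ((-140321 + 218380) + 97895) - 165 = (78059 + 97895) - 165 = 175954 - 165 = 175789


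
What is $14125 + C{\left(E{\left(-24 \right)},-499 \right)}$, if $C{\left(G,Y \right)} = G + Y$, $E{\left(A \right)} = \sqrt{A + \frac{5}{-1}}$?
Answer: $13626 + i \sqrt{29} \approx 13626.0 + 5.3852 i$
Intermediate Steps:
$E{\left(A \right)} = \sqrt{-5 + A}$ ($E{\left(A \right)} = \sqrt{A + 5 \left(-1\right)} = \sqrt{A - 5} = \sqrt{-5 + A}$)
$14125 + C{\left(E{\left(-24 \right)},-499 \right)} = 14125 - \left(499 - \sqrt{-5 - 24}\right) = 14125 - \left(499 - \sqrt{-29}\right) = 14125 - \left(499 - i \sqrt{29}\right) = 13626 + i \sqrt{29}$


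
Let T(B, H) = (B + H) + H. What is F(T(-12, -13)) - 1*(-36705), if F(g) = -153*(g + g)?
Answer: 48333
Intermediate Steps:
T(B, H) = B + 2*H
F(g) = -306*g
F(T(-12, -13)) - 1*(-36705) = -306*(-12 + 2*(-13)) - 1*(-36705) = -306*(-12 - 26) + 36705 = -306*(-38) + 36705 = 11628 + 36705 = 48333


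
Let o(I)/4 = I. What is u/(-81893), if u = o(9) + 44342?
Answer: -44378/81893 ≈ -0.54190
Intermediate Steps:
o(I) = 4*I
u = 44378 (u = 4*9 + 44342 = 36 + 44342 = 44378)
u/(-81893) = 44378/(-81893) = 44378*(-1/81893) = -44378/81893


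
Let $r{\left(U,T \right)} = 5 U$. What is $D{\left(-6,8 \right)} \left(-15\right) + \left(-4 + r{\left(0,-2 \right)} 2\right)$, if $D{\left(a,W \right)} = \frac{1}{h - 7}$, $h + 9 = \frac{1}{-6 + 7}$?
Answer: $-3$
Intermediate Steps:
$h = -8$ ($h = -9 + \frac{1}{-6 + 7} = -9 + 1^{-1} = -9 + 1 = -8$)
$D{\left(a,W \right)} = - \frac{1}{15}$ ($D{\left(a,W \right)} = \frac{1}{-8 - 7} = \frac{1}{-15} = - \frac{1}{15}$)
$D{\left(-6,8 \right)} \left(-15\right) + \left(-4 + r{\left(0,-2 \right)} 2\right) = \left(- \frac{1}{15}\right) \left(-15\right) - \left(4 - 5 \cdot 0 \cdot 2\right) = 1 + \left(-4 + 0 \cdot 2\right) = 1 + \left(-4 + 0\right) = 1 - 4 = -3$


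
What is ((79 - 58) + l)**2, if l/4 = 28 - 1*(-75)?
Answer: 187489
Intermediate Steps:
l = 412 (l = 4*(28 - 1*(-75)) = 4*(28 + 75) = 4*103 = 412)
((79 - 58) + l)**2 = ((79 - 58) + 412)**2 = (21 + 412)**2 = 433**2 = 187489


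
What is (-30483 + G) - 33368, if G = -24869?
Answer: -88720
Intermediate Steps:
(-30483 + G) - 33368 = (-30483 - 24869) - 33368 = -55352 - 33368 = -88720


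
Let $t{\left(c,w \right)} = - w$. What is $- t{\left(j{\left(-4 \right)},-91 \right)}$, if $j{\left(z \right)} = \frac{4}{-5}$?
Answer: $-91$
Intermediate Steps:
$j{\left(z \right)} = - \frac{4}{5}$ ($j{\left(z \right)} = 4 \left(- \frac{1}{5}\right) = - \frac{4}{5}$)
$- t{\left(j{\left(-4 \right)},-91 \right)} = - \left(-1\right) \left(-91\right) = \left(-1\right) 91 = -91$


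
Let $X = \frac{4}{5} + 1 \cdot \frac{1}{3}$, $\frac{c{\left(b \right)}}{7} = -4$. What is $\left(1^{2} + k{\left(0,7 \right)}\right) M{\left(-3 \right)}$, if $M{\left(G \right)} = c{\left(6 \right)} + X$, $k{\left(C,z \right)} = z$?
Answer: $- \frac{3224}{15} \approx -214.93$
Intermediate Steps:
$c{\left(b \right)} = -28$ ($c{\left(b \right)} = 7 \left(-4\right) = -28$)
$X = \frac{17}{15}$ ($X = 4 \cdot \frac{1}{5} + 1 \cdot \frac{1}{3} = \frac{4}{5} + \frac{1}{3} = \frac{17}{15} \approx 1.1333$)
$M{\left(G \right)} = - \frac{403}{15}$ ($M{\left(G \right)} = -28 + \frac{17}{15} = - \frac{403}{15}$)
$\left(1^{2} + k{\left(0,7 \right)}\right) M{\left(-3 \right)} = \left(1^{2} + 7\right) \left(- \frac{403}{15}\right) = \left(1 + 7\right) \left(- \frac{403}{15}\right) = 8 \left(- \frac{403}{15}\right) = - \frac{3224}{15}$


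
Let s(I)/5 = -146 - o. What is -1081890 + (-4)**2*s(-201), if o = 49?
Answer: -1097490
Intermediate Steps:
s(I) = -975 (s(I) = 5*(-146 - 1*49) = 5*(-146 - 49) = 5*(-195) = -975)
-1081890 + (-4)**2*s(-201) = -1081890 + (-4)**2*(-975) = -1081890 + 16*(-975) = -1081890 - 15600 = -1097490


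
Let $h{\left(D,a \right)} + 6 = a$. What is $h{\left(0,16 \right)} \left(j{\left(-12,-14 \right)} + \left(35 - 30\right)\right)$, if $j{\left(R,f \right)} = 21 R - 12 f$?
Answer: $-790$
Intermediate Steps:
$j{\left(R,f \right)} = - 12 f + 21 R$
$h{\left(D,a \right)} = -6 + a$
$h{\left(0,16 \right)} \left(j{\left(-12,-14 \right)} + \left(35 - 30\right)\right) = \left(-6 + 16\right) \left(\left(\left(-12\right) \left(-14\right) + 21 \left(-12\right)\right) + \left(35 - 30\right)\right) = 10 \left(\left(168 - 252\right) + 5\right) = 10 \left(-84 + 5\right) = 10 \left(-79\right) = -790$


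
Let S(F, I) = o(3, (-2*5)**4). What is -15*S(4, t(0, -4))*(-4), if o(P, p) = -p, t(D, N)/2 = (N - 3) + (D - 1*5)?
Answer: -600000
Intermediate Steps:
t(D, N) = -16 + 2*D + 2*N (t(D, N) = 2*((N - 3) + (D - 1*5)) = 2*((-3 + N) + (D - 5)) = 2*((-3 + N) + (-5 + D)) = 2*(-8 + D + N) = -16 + 2*D + 2*N)
S(F, I) = -10000 (S(F, I) = -(-2*5)**4 = -1*(-10)**4 = -1*10000 = -10000)
-15*S(4, t(0, -4))*(-4) = -15*(-10000)*(-4) = 150000*(-4) = -600000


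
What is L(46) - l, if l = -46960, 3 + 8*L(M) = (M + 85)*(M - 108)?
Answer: 367555/8 ≈ 45944.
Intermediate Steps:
L(M) = -3/8 + (-108 + M)*(85 + M)/8 (L(M) = -3/8 + ((M + 85)*(M - 108))/8 = -3/8 + ((85 + M)*(-108 + M))/8 = -3/8 + ((-108 + M)*(85 + M))/8 = -3/8 + (-108 + M)*(85 + M)/8)
L(46) - l = (-9183/8 - 23/8*46 + (⅛)*46²) - 1*(-46960) = (-9183/8 - 529/4 + (⅛)*2116) + 46960 = (-9183/8 - 529/4 + 529/2) + 46960 = -8125/8 + 46960 = 367555/8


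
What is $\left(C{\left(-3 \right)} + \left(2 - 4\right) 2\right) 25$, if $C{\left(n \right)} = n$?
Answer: $-175$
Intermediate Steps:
$\left(C{\left(-3 \right)} + \left(2 - 4\right) 2\right) 25 = \left(-3 + \left(2 - 4\right) 2\right) 25 = \left(-3 - 4\right) 25 = \left(-7\right) 25 = -175$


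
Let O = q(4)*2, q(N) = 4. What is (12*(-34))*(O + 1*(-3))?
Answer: -2040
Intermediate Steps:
O = 8 (O = 4*2 = 8)
(12*(-34))*(O + 1*(-3)) = (12*(-34))*(8 + 1*(-3)) = -408*(8 - 3) = -408*5 = -2040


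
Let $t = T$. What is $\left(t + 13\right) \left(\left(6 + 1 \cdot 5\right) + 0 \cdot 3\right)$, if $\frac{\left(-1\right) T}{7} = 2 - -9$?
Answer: $-704$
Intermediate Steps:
$T = -77$ ($T = - 7 \left(2 - -9\right) = - 7 \left(2 + 9\right) = \left(-7\right) 11 = -77$)
$t = -77$
$\left(t + 13\right) \left(\left(6 + 1 \cdot 5\right) + 0 \cdot 3\right) = \left(-77 + 13\right) \left(\left(6 + 1 \cdot 5\right) + 0 \cdot 3\right) = - 64 \left(\left(6 + 5\right) + 0\right) = - 64 \left(11 + 0\right) = \left(-64\right) 11 = -704$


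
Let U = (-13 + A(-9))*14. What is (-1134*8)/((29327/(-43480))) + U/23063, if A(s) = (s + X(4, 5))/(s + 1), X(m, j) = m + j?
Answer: 9097207927766/676368601 ≈ 13450.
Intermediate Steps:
X(m, j) = j + m
A(s) = (9 + s)/(1 + s) (A(s) = (s + (5 + 4))/(s + 1) = (s + 9)/(1 + s) = (9 + s)/(1 + s))
U = -182 (U = (-13 + (9 - 9)/(1 - 9))*14 = (-13 + 0/(-8))*14 = (-13 - 1/8*0)*14 = (-13 + 0)*14 = -13*14 = -182)
(-1134*8)/((29327/(-43480))) + U/23063 = (-1134*8)/((29327/(-43480))) - 182/23063 = -9072/(29327*(-1/43480)) - 182*1/23063 = -9072/(-29327/43480) - 182/23063 = -9072*(-43480/29327) - 182/23063 = 394450560/29327 - 182/23063 = 9097207927766/676368601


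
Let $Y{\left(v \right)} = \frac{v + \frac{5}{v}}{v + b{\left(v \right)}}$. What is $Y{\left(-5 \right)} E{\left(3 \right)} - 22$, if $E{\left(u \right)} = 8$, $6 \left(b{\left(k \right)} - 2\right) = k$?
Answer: $- \frac{218}{23} \approx -9.4783$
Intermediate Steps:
$b{\left(k \right)} = 2 + \frac{k}{6}$
$Y{\left(v \right)} = \frac{v + \frac{5}{v}}{2 + \frac{7 v}{6}}$ ($Y{\left(v \right)} = \frac{v + \frac{5}{v}}{v + \left(2 + \frac{v}{6}\right)} = \frac{v + \frac{5}{v}}{2 + \frac{7 v}{6}}$)
$Y{\left(-5 \right)} E{\left(3 \right)} - 22 = \frac{6 \left(5 + \left(-5\right)^{2}\right)}{\left(-5\right) \left(12 + 7 \left(-5\right)\right)} 8 - 22 = 6 \left(- \frac{1}{5}\right) \frac{1}{12 - 35} \left(5 + 25\right) 8 - 22 = 6 \left(- \frac{1}{5}\right) \frac{1}{-23} \cdot 30 \cdot 8 - 22 = 6 \left(- \frac{1}{5}\right) \left(- \frac{1}{23}\right) 30 \cdot 8 - 22 = \frac{36}{23} \cdot 8 - 22 = \frac{288}{23} - 22 = - \frac{218}{23}$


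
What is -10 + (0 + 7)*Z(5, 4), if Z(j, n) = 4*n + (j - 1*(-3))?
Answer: 158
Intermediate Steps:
Z(j, n) = 3 + j + 4*n (Z(j, n) = 4*n + (j + 3) = 4*n + (3 + j) = 3 + j + 4*n)
-10 + (0 + 7)*Z(5, 4) = -10 + (0 + 7)*(3 + 5 + 4*4) = -10 + 7*(3 + 5 + 16) = -10 + 7*24 = -10 + 168 = 158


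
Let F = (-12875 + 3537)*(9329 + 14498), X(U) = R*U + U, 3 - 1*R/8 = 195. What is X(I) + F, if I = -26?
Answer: -222456616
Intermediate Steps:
R = -1536 (R = 24 - 8*195 = 24 - 1560 = -1536)
X(U) = -1535*U (X(U) = -1536*U + U = -1535*U)
F = -222496526 (F = -9338*23827 = -222496526)
X(I) + F = -1535*(-26) - 222496526 = 39910 - 222496526 = -222456616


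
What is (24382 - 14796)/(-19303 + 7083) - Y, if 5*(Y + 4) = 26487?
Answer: -32347467/6110 ≈ -5294.2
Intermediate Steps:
Y = 26467/5 (Y = -4 + (⅕)*26487 = -4 + 26487/5 = 26467/5 ≈ 5293.4)
(24382 - 14796)/(-19303 + 7083) - Y = (24382 - 14796)/(-19303 + 7083) - 1*26467/5 = 9586/(-12220) - 26467/5 = 9586*(-1/12220) - 26467/5 = -4793/6110 - 26467/5 = -32347467/6110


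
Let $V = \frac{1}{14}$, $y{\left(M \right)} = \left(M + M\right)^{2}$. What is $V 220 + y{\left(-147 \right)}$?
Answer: $\frac{605162}{7} \approx 86452.0$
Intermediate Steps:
$y{\left(M \right)} = 4 M^{2}$ ($y{\left(M \right)} = \left(2 M\right)^{2} = 4 M^{2}$)
$V = \frac{1}{14} \approx 0.071429$
$V 220 + y{\left(-147 \right)} = \frac{1}{14} \cdot 220 + 4 \left(-147\right)^{2} = \frac{110}{7} + 4 \cdot 21609 = \frac{110}{7} + 86436 = \frac{605162}{7}$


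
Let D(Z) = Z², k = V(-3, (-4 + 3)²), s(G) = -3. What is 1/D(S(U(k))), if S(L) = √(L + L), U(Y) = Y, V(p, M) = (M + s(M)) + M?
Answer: -½ ≈ -0.50000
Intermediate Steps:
V(p, M) = -3 + 2*M (V(p, M) = (M - 3) + M = (-3 + M) + M = -3 + 2*M)
k = -1 (k = -3 + 2*(-4 + 3)² = -3 + 2*(-1)² = -3 + 2*1 = -3 + 2 = -1)
S(L) = √2*√L (S(L) = √(2*L) = √2*√L)
1/D(S(U(k))) = 1/((√2*√(-1))²) = 1/((√2*I)²) = 1/((I*√2)²) = 1/(-2) = -½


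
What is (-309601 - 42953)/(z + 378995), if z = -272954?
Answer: -117518/35347 ≈ -3.3247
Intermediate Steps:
(-309601 - 42953)/(z + 378995) = (-309601 - 42953)/(-272954 + 378995) = -352554/106041 = -352554*1/106041 = -117518/35347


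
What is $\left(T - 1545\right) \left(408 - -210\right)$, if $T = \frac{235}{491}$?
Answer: $- \frac{468666480}{491} \approx -9.5451 \cdot 10^{5}$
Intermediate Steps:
$T = \frac{235}{491}$ ($T = 235 \cdot \frac{1}{491} = \frac{235}{491} \approx 0.47861$)
$\left(T - 1545\right) \left(408 - -210\right) = \left(\frac{235}{491} - 1545\right) \left(408 - -210\right) = - \frac{758360 \left(408 + 210\right)}{491} = \left(- \frac{758360}{491}\right) 618 = - \frac{468666480}{491}$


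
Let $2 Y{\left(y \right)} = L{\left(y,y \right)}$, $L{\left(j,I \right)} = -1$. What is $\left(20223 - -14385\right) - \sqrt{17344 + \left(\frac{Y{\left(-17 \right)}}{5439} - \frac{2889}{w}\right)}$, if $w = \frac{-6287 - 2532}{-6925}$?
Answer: $34608 - \frac{\sqrt{2831464057782070902}}{13704726} \approx 34485.0$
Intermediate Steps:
$w = \frac{8819}{6925}$ ($w = \left(-8819\right) \left(- \frac{1}{6925}\right) = \frac{8819}{6925} \approx 1.2735$)
$Y{\left(y \right)} = - \frac{1}{2}$ ($Y{\left(y \right)} = \frac{1}{2} \left(-1\right) = - \frac{1}{2}$)
$\left(20223 - -14385\right) - \sqrt{17344 + \left(\frac{Y{\left(-17 \right)}}{5439} - \frac{2889}{w}\right)} = \left(20223 - -14385\right) - \sqrt{17344 - \left(\frac{1}{10878} + \frac{20006325}{8819}\right)} = \left(20223 + 14385\right) - \sqrt{17344 - \frac{217628812169}{95933082}} = 34608 - \sqrt{17344 - \frac{217628812169}{95933082}} = 34608 - \sqrt{\frac{1446234562039}{95933082}} = 34608 - \frac{\sqrt{2831464057782070902}}{13704726}$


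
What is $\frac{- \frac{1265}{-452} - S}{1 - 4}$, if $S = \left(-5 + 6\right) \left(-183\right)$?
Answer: $- \frac{83981}{1356} \approx -61.933$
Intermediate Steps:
$S = -183$ ($S = 1 \left(-183\right) = -183$)
$\frac{- \frac{1265}{-452} - S}{1 - 4} = \frac{- \frac{1265}{-452} - -183}{1 - 4} = \frac{\left(-1265\right) \left(- \frac{1}{452}\right) + 183}{-3} = \left(\frac{1265}{452} + 183\right) \left(- \frac{1}{3}\right) = \frac{83981}{452} \left(- \frac{1}{3}\right) = - \frac{83981}{1356}$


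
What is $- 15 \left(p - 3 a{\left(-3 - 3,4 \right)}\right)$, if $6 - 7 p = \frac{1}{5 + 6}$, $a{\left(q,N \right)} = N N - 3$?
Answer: $\frac{44070}{77} \approx 572.34$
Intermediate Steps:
$a{\left(q,N \right)} = -3 + N^{2}$ ($a{\left(q,N \right)} = N^{2} - 3 = -3 + N^{2}$)
$p = \frac{65}{77}$ ($p = \frac{6}{7} - \frac{1}{7 \left(5 + 6\right)} = \frac{6}{7} - \frac{1}{7 \cdot 11} = \frac{6}{7} - \frac{1}{77} = \frac{65}{77} \approx 0.84416$)
$- 15 \left(p - 3 a{\left(-3 - 3,4 \right)}\right) = - 15 \left(\frac{65}{77} - 3 \left(-3 + 4^{2}\right)\right) = - 15 \left(\frac{65}{77} - 3 \left(-3 + 16\right)\right) = - 15 \left(\frac{65}{77} - 39\right) = \left(-15\right) \left(- \frac{2938}{77}\right) = \frac{44070}{77}$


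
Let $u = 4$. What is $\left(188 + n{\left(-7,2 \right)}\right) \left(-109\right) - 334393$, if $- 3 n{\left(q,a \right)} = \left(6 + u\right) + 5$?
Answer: $-354340$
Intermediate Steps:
$n{\left(q,a \right)} = -5$ ($n{\left(q,a \right)} = - \frac{\left(6 + 4\right) + 5}{3} = - \frac{10 + 5}{3} = \left(- \frac{1}{3}\right) 15 = -5$)
$\left(188 + n{\left(-7,2 \right)}\right) \left(-109\right) - 334393 = \left(188 - 5\right) \left(-109\right) - 334393 = 183 \left(-109\right) - 334393 = -19947 - 334393 = -354340$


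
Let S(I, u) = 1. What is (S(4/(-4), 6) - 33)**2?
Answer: 1024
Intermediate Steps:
(S(4/(-4), 6) - 33)**2 = (1 - 33)**2 = (-32)**2 = 1024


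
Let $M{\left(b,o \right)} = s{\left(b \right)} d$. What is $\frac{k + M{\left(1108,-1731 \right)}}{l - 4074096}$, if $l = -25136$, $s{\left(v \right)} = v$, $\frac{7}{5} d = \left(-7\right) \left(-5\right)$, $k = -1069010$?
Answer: $\frac{520655}{2049616} \approx 0.25403$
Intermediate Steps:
$d = 25$ ($d = \frac{5 \left(\left(-7\right) \left(-5\right)\right)}{7} = \frac{5}{7} \cdot 35 = 25$)
$M{\left(b,o \right)} = 25 b$ ($M{\left(b,o \right)} = b 25 = 25 b$)
$\frac{k + M{\left(1108,-1731 \right)}}{l - 4074096} = \frac{-1069010 + 25 \cdot 1108}{-25136 - 4074096} = \frac{-1069010 + 27700}{-4099232} = \left(-1041310\right) \left(- \frac{1}{4099232}\right) = \frac{520655}{2049616}$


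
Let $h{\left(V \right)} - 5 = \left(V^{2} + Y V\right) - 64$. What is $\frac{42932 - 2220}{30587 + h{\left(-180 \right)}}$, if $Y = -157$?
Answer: $\frac{10178}{22797} \approx 0.44646$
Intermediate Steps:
$h{\left(V \right)} = -59 + V^{2} - 157 V$ ($h{\left(V \right)} = 5 - \left(64 - V^{2} + 157 V\right) = -59 + V^{2} - 157 V$)
$\frac{42932 - 2220}{30587 + h{\left(-180 \right)}} = \frac{42932 - 2220}{30587 - \left(-28201 - 32400\right)} = \frac{42932 - 2220}{30587 + \left(-59 + 32400 + 28260\right)} = \frac{42932 - 2220}{30587 + 60601} = \frac{40712}{91188} = 40712 \cdot \frac{1}{91188} = \frac{10178}{22797}$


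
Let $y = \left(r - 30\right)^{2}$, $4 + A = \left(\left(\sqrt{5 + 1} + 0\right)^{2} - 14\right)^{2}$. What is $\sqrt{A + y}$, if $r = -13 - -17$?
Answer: $4 \sqrt{46} \approx 27.129$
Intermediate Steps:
$r = 4$ ($r = -13 + 17 = 4$)
$A = 60$ ($A = -4 + \left(\left(\sqrt{5 + 1} + 0\right)^{2} - 14\right)^{2} = -4 + \left(\left(\sqrt{6} + 0\right)^{2} - 14\right)^{2} = -4 + \left(\left(\sqrt{6}\right)^{2} - 14\right)^{2} = -4 + \left(6 - 14\right)^{2} = -4 + \left(-8\right)^{2} = -4 + 64 = 60$)
$y = 676$ ($y = \left(4 - 30\right)^{2} = \left(-26\right)^{2} = 676$)
$\sqrt{A + y} = \sqrt{60 + 676} = \sqrt{736} = 4 \sqrt{46}$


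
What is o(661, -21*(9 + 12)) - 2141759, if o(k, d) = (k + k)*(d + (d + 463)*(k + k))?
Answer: 35724287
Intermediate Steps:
o(k, d) = 2*k*(d + 2*k*(463 + d)) (o(k, d) = (2*k)*(d + (463 + d)*(2*k)) = (2*k)*(d + 2*k*(463 + d)) = 2*k*(d + 2*k*(463 + d)))
o(661, -21*(9 + 12)) - 2141759 = 2*661*(-21*(9 + 12) + 926*661 + 2*(-21*(9 + 12))*661) - 2141759 = 2*661*(-21*21 + 612086 + 2*(-21*21)*661) - 2141759 = 2*661*(-441 + 612086 + 2*(-441)*661) - 2141759 = 2*661*(-441 + 612086 - 583002) - 2141759 = 2*661*28643 - 2141759 = 37866046 - 2141759 = 35724287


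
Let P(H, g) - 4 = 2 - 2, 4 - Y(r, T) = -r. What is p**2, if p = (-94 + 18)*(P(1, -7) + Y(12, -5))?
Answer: 2310400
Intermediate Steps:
Y(r, T) = 4 + r (Y(r, T) = 4 - (-1)*r = 4 + r)
P(H, g) = 4 (P(H, g) = 4 + (2 - 2) = 4 + 0 = 4)
p = -1520 (p = (-94 + 18)*(4 + (4 + 12)) = -76*(4 + 16) = -76*20 = -1520)
p**2 = (-1520)**2 = 2310400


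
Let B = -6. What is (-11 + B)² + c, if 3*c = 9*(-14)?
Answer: 247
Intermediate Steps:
c = -42 (c = (9*(-14))/3 = (⅓)*(-126) = -42)
(-11 + B)² + c = (-11 - 6)² - 42 = (-17)² - 42 = 289 - 42 = 247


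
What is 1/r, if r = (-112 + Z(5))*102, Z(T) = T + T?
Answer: -1/10404 ≈ -9.6117e-5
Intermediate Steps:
Z(T) = 2*T
r = -10404 (r = (-112 + 2*5)*102 = (-112 + 10)*102 = -102*102 = -10404)
1/r = 1/(-10404) = -1/10404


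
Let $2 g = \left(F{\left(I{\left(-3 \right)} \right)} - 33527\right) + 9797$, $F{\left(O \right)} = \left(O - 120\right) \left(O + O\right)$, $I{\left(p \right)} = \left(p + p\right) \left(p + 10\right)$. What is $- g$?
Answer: $5061$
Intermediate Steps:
$I{\left(p \right)} = 2 p \left(10 + p\right)$
$F{\left(O \right)} = 2 O \left(-120 + O\right)$ ($F{\left(O \right)} = \left(O - 120\right) 2 O = \left(-120 + O\right) 2 O = 2 O \left(-120 + O\right)$)
$g = -5061$ ($g = \frac{\left(2 \cdot 2 \left(-3\right) \left(10 - 3\right) \left(-120 + 2 \left(-3\right) \left(10 - 3\right)\right) - 33527\right) + 9797}{2} = \frac{\left(2 \cdot 2 \left(-3\right) 7 \left(-120 + 2 \left(-3\right) 7\right) - 33527\right) + 9797}{2} = \frac{\left(2 \left(-42\right) \left(-120 - 42\right) - 33527\right) + 9797}{2} = \frac{\left(2 \left(-42\right) \left(-162\right) - 33527\right) + 9797}{2} = \frac{\left(13608 - 33527\right) + 9797}{2} = \frac{-19919 + 9797}{2} = \frac{1}{2} \left(-10122\right) = -5061$)
$- g = \left(-1\right) \left(-5061\right) = 5061$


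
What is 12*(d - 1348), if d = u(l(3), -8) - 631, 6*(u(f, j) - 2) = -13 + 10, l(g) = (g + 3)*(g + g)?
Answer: -23730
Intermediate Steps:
l(g) = 2*g*(3 + g) (l(g) = (3 + g)*(2*g) = 2*g*(3 + g))
u(f, j) = 3/2 (u(f, j) = 2 + (-13 + 10)/6 = 2 + (1/6)*(-3) = 2 - 1/2 = 3/2)
d = -1259/2 (d = 3/2 - 631 = -1259/2 ≈ -629.50)
12*(d - 1348) = 12*(-1259/2 - 1348) = 12*(-3955/2) = -23730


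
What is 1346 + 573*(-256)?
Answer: -145342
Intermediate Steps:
1346 + 573*(-256) = 1346 - 146688 = -145342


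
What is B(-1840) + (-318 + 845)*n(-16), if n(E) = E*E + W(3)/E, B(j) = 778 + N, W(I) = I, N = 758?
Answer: 2181587/16 ≈ 1.3635e+5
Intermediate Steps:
B(j) = 1536 (B(j) = 778 + 758 = 1536)
n(E) = E² + 3/E (n(E) = E*E + 3/E = E² + 3/E)
B(-1840) + (-318 + 845)*n(-16) = 1536 + (-318 + 845)*((3 + (-16)³)/(-16)) = 1536 + 527*(-(3 - 4096)/16) = 1536 + 527*(-1/16*(-4093)) = 1536 + 527*(4093/16) = 1536 + 2157011/16 = 2181587/16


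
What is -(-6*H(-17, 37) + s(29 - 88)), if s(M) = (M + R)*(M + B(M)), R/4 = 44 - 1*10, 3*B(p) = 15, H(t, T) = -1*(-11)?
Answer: 4224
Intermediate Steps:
H(t, T) = 11
B(p) = 5 (B(p) = (⅓)*15 = 5)
R = 136 (R = 4*(44 - 1*10) = 4*(44 - 10) = 4*34 = 136)
s(M) = (5 + M)*(136 + M) (s(M) = (M + 136)*(M + 5) = (136 + M)*(5 + M) = (5 + M)*(136 + M))
-(-6*H(-17, 37) + s(29 - 88)) = -(-6*11 + (680 + (29 - 88)² + 141*(29 - 88))) = -(-66 + (680 + (-59)² + 141*(-59))) = -(-66 + (680 + 3481 - 8319)) = -(-66 - 4158) = -1*(-4224) = 4224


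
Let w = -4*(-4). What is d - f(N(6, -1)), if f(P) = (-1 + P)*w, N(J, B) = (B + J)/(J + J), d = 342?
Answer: 1054/3 ≈ 351.33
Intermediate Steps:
w = 16
N(J, B) = (B + J)/(2*J) (N(J, B) = (B + J)/((2*J)) = (B + J)*(1/(2*J)) = (B + J)/(2*J))
f(P) = -16 + 16*P (f(P) = (-1 + P)*16 = -16 + 16*P)
d - f(N(6, -1)) = 342 - (-16 + 16*((½)*(-1 + 6)/6)) = 342 - (-16 + 16*((½)*(⅙)*5)) = 342 - (-16 + 16*(5/12)) = 342 - (-16 + 20/3) = 342 - 1*(-28/3) = 342 + 28/3 = 1054/3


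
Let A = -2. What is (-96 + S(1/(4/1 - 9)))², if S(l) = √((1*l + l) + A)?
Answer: 46068/5 - 384*I*√15/5 ≈ 9213.6 - 297.45*I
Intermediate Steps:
S(l) = √(-2 + 2*l) (S(l) = √((1*l + l) - 2) = √((l + l) - 2) = √(2*l - 2) = √(-2 + 2*l))
(-96 + S(1/(4/1 - 9)))² = (-96 + √(-2 + 2/(4/1 - 9)))² = (-96 + √(-2 + 2/(4*1 - 9)))² = (-96 + √(-2 + 2/(4 - 9)))² = (-96 + √(-2 + 2/(-5)))² = (-96 + √(-2 + 2*(-⅕)))² = (-96 + √(-2 - ⅖))² = (-96 + √(-12/5))² = (-96 + 2*I*√15/5)²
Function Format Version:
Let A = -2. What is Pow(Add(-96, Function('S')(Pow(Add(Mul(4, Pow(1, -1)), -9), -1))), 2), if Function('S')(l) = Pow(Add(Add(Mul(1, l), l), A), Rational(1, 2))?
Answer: Add(Rational(46068, 5), Mul(Rational(-384, 5), I, Pow(15, Rational(1, 2)))) ≈ Add(9213.6, Mul(-297.45, I))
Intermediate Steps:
Function('S')(l) = Pow(Add(-2, Mul(2, l)), Rational(1, 2)) (Function('S')(l) = Pow(Add(Add(Mul(1, l), l), -2), Rational(1, 2)) = Pow(Add(Add(l, l), -2), Rational(1, 2)) = Pow(Add(Mul(2, l), -2), Rational(1, 2)) = Pow(Add(-2, Mul(2, l)), Rational(1, 2)))
Pow(Add(-96, Function('S')(Pow(Add(Mul(4, Pow(1, -1)), -9), -1))), 2) = Pow(Add(-96, Pow(Add(-2, Mul(2, Pow(Add(Mul(4, Pow(1, -1)), -9), -1))), Rational(1, 2))), 2) = Pow(Add(-96, Pow(Add(-2, Mul(2, Pow(Add(Mul(4, 1), -9), -1))), Rational(1, 2))), 2) = Pow(Add(-96, Pow(Add(-2, Mul(2, Pow(Add(4, -9), -1))), Rational(1, 2))), 2) = Pow(Add(-96, Pow(Add(-2, Mul(2, Pow(-5, -1))), Rational(1, 2))), 2) = Pow(Add(-96, Pow(Add(-2, Mul(2, Rational(-1, 5))), Rational(1, 2))), 2) = Pow(Add(-96, Pow(Add(-2, Rational(-2, 5)), Rational(1, 2))), 2) = Pow(Add(-96, Pow(Rational(-12, 5), Rational(1, 2))), 2) = Pow(Add(-96, Mul(Rational(2, 5), I, Pow(15, Rational(1, 2)))), 2)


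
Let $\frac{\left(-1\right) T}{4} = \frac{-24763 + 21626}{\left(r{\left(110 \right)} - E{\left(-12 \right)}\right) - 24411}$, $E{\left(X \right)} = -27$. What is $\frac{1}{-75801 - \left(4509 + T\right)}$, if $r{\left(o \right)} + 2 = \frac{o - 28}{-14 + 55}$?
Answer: $- \frac{6096}{489566623} \approx -1.2452 \cdot 10^{-5}$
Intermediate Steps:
$r{\left(o \right)} = - \frac{110}{41} + \frac{o}{41}$ ($r{\left(o \right)} = -2 + \frac{o - 28}{-14 + 55} = -2 + \frac{-28 + o}{41} = -2 + \left(-28 + o\right) \frac{1}{41} = -2 + \left(- \frac{28}{41} + \frac{o}{41}\right) = - \frac{110}{41} + \frac{o}{41}$)
$T = - \frac{3137}{6096}$ ($T = - 4 \frac{-24763 + 21626}{\left(\left(- \frac{110}{41} + \frac{1}{41} \cdot 110\right) - -27\right) - 24411} = - 4 \left(- \frac{3137}{\left(\left(- \frac{110}{41} + \frac{110}{41}\right) + 27\right) - 24411}\right) = - 4 \left(- \frac{3137}{\left(0 + 27\right) - 24411}\right) = - 4 \left(- \frac{3137}{27 - 24411}\right) = - 4 \left(- \frac{3137}{-24384}\right) = - 4 \left(\left(-3137\right) \left(- \frac{1}{24384}\right)\right) = \left(-4\right) \frac{3137}{24384} = - \frac{3137}{6096} \approx -0.5146$)
$\frac{1}{-75801 - \left(4509 + T\right)} = \frac{1}{-75801 + \left(27 \left(-167\right) - - \frac{3137}{6096}\right)} = \frac{1}{-75801 + \left(-4509 + \frac{3137}{6096}\right)} = \frac{1}{-75801 - \frac{27483727}{6096}} = \frac{1}{- \frac{489566623}{6096}} = - \frac{6096}{489566623}$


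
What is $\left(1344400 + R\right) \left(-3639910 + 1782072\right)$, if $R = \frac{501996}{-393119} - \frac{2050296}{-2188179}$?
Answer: $- \frac{716179459623819920133640}{286738246767} \approx -2.4977 \cdot 10^{12}$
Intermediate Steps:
$R = - \frac{97482264020}{286738246767}$ ($R = 501996 \left(- \frac{1}{393119}\right) - - \frac{683432}{729393} = - \frac{501996}{393119} + \frac{683432}{729393} = - \frac{97482264020}{286738246767} \approx -0.33997$)
$\left(1344400 + R\right) \left(-3639910 + 1782072\right) = \left(1344400 - \frac{97482264020}{286738246767}\right) \left(-3639910 + 1782072\right) = \frac{385490801471290780}{286738246767} \left(-1857838\right) = - \frac{716179459623819920133640}{286738246767}$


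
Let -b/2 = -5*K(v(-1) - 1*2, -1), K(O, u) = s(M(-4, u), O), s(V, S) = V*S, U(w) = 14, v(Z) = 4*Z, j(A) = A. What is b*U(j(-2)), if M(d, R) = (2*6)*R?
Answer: 10080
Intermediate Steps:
M(d, R) = 12*R
s(V, S) = S*V
K(O, u) = 12*O*u (K(O, u) = O*(12*u) = 12*O*u)
b = 720 (b = -(-10)*12*(4*(-1) - 1*2)*(-1) = -(-10)*12*(-4 - 2)*(-1) = -(-10)*12*(-6)*(-1) = -(-10)*72 = -2*(-360) = 720)
b*U(j(-2)) = 720*14 = 10080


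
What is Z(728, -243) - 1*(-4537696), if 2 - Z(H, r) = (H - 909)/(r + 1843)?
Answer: 7260316981/1600 ≈ 4.5377e+6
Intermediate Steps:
Z(H, r) = 2 - (-909 + H)/(1843 + r) (Z(H, r) = 2 - (H - 909)/(r + 1843) = 2 - (-909 + H)/(1843 + r))
Z(728, -243) - 1*(-4537696) = (4595 - 1*728 + 2*(-243))/(1843 - 243) - 1*(-4537696) = (4595 - 728 - 486)/1600 + 4537696 = (1/1600)*3381 + 4537696 = 3381/1600 + 4537696 = 7260316981/1600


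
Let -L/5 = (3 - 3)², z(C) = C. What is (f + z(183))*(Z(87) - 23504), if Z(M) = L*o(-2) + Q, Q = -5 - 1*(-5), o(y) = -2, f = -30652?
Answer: 716143376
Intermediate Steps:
Q = 0 (Q = -5 + 5 = 0)
L = 0 (L = -5*(3 - 3)² = -5*0² = -5*0 = 0)
Z(M) = 0 (Z(M) = 0*(-2) + 0 = 0 + 0 = 0)
(f + z(183))*(Z(87) - 23504) = (-30652 + 183)*(0 - 23504) = -30469*(-23504) = 716143376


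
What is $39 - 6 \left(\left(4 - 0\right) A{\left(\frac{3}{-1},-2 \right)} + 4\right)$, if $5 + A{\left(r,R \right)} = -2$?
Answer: $183$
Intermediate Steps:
$A{\left(r,R \right)} = -7$ ($A{\left(r,R \right)} = -5 - 2 = -7$)
$39 - 6 \left(\left(4 - 0\right) A{\left(\frac{3}{-1},-2 \right)} + 4\right) = 39 - 6 \left(\left(4 - 0\right) \left(-7\right) + 4\right) = 39 - 6 \left(\left(4 + 0\right) \left(-7\right) + 4\right) = 39 - 6 \left(4 \left(-7\right) + 4\right) = 39 - 6 \left(-28 + 4\right) = 39 - -144 = 39 + 144 = 183$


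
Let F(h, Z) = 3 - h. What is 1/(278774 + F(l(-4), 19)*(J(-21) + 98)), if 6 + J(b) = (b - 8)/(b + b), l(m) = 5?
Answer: 21/5850361 ≈ 3.5895e-6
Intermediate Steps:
J(b) = -6 + (-8 + b)/(2*b) (J(b) = -6 + (b - 8)/(b + b) = -6 + (-8 + b)/((2*b)) = -6 + (-8 + b)*(1/(2*b)) = -6 + (-8 + b)/(2*b))
1/(278774 + F(l(-4), 19)*(J(-21) + 98)) = 1/(278774 + (3 - 1*5)*((-11/2 - 4/(-21)) + 98)) = 1/(278774 + (3 - 5)*((-11/2 - 4*(-1/21)) + 98)) = 1/(278774 - 2*((-11/2 + 4/21) + 98)) = 1/(278774 - 2*(-223/42 + 98)) = 1/(278774 - 2*3893/42) = 1/(278774 - 3893/21) = 1/(5850361/21) = 21/5850361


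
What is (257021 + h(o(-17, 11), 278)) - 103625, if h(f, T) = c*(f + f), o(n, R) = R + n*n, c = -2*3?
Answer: 149796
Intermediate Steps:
c = -6
o(n, R) = R + n²
h(f, T) = -12*f (h(f, T) = -6*(f + f) = -12*f)
(257021 + h(o(-17, 11), 278)) - 103625 = (257021 - 12*(11 + (-17)²)) - 103625 = (257021 - 12*(11 + 289)) - 103625 = (257021 - 12*300) - 103625 = (257021 - 3600) - 103625 = 253421 - 103625 = 149796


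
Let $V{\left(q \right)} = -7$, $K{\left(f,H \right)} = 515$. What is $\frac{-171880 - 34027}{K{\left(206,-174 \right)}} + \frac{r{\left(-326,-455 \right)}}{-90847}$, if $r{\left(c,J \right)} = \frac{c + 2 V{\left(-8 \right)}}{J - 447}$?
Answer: $- \frac{8436421073829}{21100578455} \approx -399.82$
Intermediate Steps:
$r{\left(c,J \right)} = \frac{-14 + c}{-447 + J}$ ($r{\left(c,J \right)} = \frac{c + 2 \left(-7\right)}{J - 447} = \frac{c - 14}{-447 + J} = \frac{-14 + c}{-447 + J}$)
$\frac{-171880 - 34027}{K{\left(206,-174 \right)}} + \frac{r{\left(-326,-455 \right)}}{-90847} = \frac{-171880 - 34027}{515} + \frac{\frac{1}{-447 - 455} \left(-14 - 326\right)}{-90847} = \left(-205907\right) \frac{1}{515} + \frac{1}{-902} \left(-340\right) \left(- \frac{1}{90847}\right) = - \frac{205907}{515} + \left(- \frac{1}{902}\right) \left(-340\right) \left(- \frac{1}{90847}\right) = - \frac{205907}{515} + \frac{170}{451} \left(- \frac{1}{90847}\right) = - \frac{205907}{515} - \frac{170}{40971997} = - \frac{8436421073829}{21100578455}$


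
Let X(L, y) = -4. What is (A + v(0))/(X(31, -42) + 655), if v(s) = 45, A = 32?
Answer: 11/93 ≈ 0.11828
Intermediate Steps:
(A + v(0))/(X(31, -42) + 655) = (32 + 45)/(-4 + 655) = 77/651 = 77*(1/651) = 11/93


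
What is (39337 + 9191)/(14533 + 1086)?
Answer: 48528/15619 ≈ 3.1070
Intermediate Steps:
(39337 + 9191)/(14533 + 1086) = 48528/15619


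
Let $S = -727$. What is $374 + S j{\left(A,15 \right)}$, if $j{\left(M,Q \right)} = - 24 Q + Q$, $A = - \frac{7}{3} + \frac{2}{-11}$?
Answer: $251189$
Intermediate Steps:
$A = - \frac{83}{33}$ ($A = \left(-7\right) \frac{1}{3} + 2 \left(- \frac{1}{11}\right) = - \frac{7}{3} - \frac{2}{11} = - \frac{83}{33} \approx -2.5152$)
$j{\left(M,Q \right)} = - 23 Q$
$374 + S j{\left(A,15 \right)} = 374 - 727 \left(\left(-23\right) 15\right) = 374 - -250815 = 374 + 250815 = 251189$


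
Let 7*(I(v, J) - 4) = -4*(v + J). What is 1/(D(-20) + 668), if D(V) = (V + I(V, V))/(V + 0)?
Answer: 35/23368 ≈ 0.0014978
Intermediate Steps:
I(v, J) = 4 - 4*J/7 - 4*v/7 (I(v, J) = 4 + (-4*(v + J))/7 = 4 + (-4*(J + v))/7 = 4 + (-4*J - 4*v)/7 = 4 + (-4*J/7 - 4*v/7) = 4 - 4*J/7 - 4*v/7)
D(V) = (4 - V/7)/V (D(V) = (V + (4 - 4*V/7 - 4*V/7))/(V + 0) = (V + (4 - 8*V/7))/V = (4 - V/7)/V)
1/(D(-20) + 668) = 1/((1/7)*(28 - 1*(-20))/(-20) + 668) = 1/((1/7)*(-1/20)*(28 + 20) + 668) = 1/((1/7)*(-1/20)*48 + 668) = 1/(-12/35 + 668) = 1/(23368/35) = 35/23368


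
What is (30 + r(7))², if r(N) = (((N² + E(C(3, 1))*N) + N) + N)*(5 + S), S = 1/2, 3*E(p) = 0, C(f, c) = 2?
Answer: 567009/4 ≈ 1.4175e+5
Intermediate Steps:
E(p) = 0 (E(p) = (⅓)*0 = 0)
S = ½ ≈ 0.50000
r(N) = 11*N + 11*N²/2 (r(N) = (((N² + 0*N) + N) + N)*(5 + ½) = (((N² + 0) + N) + N)*(11/2) = ((N² + N) + N)*(11/2) = ((N + N²) + N)*(11/2) = (N² + 2*N)*(11/2) = 11*N + 11*N²/2)
(30 + r(7))² = (30 + (11/2)*7*(2 + 7))² = (30 + (11/2)*7*9)² = (30 + 693/2)² = (753/2)² = 567009/4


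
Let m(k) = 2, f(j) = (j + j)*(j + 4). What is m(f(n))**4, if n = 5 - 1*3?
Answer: 16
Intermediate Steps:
n = 2 (n = 5 - 3 = 2)
f(j) = 2*j*(4 + j) (f(j) = (2*j)*(4 + j) = 2*j*(4 + j))
m(f(n))**4 = 2**4 = 16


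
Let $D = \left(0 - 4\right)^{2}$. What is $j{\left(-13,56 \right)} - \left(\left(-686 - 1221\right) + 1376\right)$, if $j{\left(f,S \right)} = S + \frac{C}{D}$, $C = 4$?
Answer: $\frac{2349}{4} \approx 587.25$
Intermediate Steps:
$D = 16$ ($D = \left(-4\right)^{2} = 16$)
$j{\left(f,S \right)} = \frac{1}{4} + S$ ($j{\left(f,S \right)} = S + \frac{4}{16} = S + 4 \cdot \frac{1}{16} = S + \frac{1}{4} = \frac{1}{4} + S$)
$j{\left(-13,56 \right)} - \left(\left(-686 - 1221\right) + 1376\right) = \left(\frac{1}{4} + 56\right) - \left(\left(-686 - 1221\right) + 1376\right) = \frac{225}{4} - \left(-1907 + 1376\right) = \frac{225}{4} - -531 = \frac{225}{4} + 531 = \frac{2349}{4}$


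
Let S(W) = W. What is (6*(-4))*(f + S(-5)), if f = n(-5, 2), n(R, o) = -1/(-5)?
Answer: 576/5 ≈ 115.20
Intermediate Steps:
n(R, o) = ⅕ (n(R, o) = -1*(-⅕) = ⅕)
f = ⅕ ≈ 0.20000
(6*(-4))*(f + S(-5)) = (6*(-4))*(⅕ - 5) = -24*(-24/5) = 576/5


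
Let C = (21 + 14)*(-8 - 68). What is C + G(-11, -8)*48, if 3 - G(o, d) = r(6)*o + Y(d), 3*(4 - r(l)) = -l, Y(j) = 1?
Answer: 604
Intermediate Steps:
C = -2660 (C = 35*(-76) = -2660)
r(l) = 4 + l/3 (r(l) = 4 - (-1)*l/3 = 4 + l/3)
G(o, d) = 2 - 6*o (G(o, d) = 3 - ((4 + (1/3)*6)*o + 1) = 3 - ((4 + 2)*o + 1) = 3 - (6*o + 1) = 3 - (1 + 6*o) = 3 + (-1 - 6*o) = 2 - 6*o)
C + G(-11, -8)*48 = -2660 + (2 - 6*(-11))*48 = -2660 + (2 + 66)*48 = -2660 + 68*48 = -2660 + 3264 = 604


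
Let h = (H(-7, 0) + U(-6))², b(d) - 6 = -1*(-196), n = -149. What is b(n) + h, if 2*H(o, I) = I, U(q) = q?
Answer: 238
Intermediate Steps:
b(d) = 202 (b(d) = 6 - 1*(-196) = 6 + 196 = 202)
H(o, I) = I/2
h = 36 (h = ((½)*0 - 6)² = (0 - 6)² = (-6)² = 36)
b(n) + h = 202 + 36 = 238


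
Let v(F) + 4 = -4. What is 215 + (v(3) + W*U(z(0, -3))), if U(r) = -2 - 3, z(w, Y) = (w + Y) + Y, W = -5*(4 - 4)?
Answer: 207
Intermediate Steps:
v(F) = -8 (v(F) = -4 - 4 = -8)
W = 0 (W = -5*0 = 0)
z(w, Y) = w + 2*Y (z(w, Y) = (Y + w) + Y = w + 2*Y)
U(r) = -5
215 + (v(3) + W*U(z(0, -3))) = 215 + (-8 + 0*(-5)) = 215 + (-8 + 0) = 215 - 8 = 207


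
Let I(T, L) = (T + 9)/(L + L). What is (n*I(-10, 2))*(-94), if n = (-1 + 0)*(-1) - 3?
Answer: -47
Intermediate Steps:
I(T, L) = (9 + T)/(2*L) (I(T, L) = (9 + T)/((2*L)) = (9 + T)*(1/(2*L)) = (9 + T)/(2*L))
n = -2 (n = -1*(-1) - 3 = 1 - 3 = -2)
(n*I(-10, 2))*(-94) = -(9 - 10)/2*(-94) = -(-1)/2*(-94) = -2*(-¼)*(-94) = (½)*(-94) = -47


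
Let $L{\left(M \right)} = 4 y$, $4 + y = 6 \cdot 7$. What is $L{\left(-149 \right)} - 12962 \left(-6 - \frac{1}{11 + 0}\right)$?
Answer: $\frac{870126}{11} \approx 79102.0$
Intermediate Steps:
$y = 38$ ($y = -4 + 6 \cdot 7 = -4 + 42 = 38$)
$L{\left(M \right)} = 152$ ($L{\left(M \right)} = 4 \cdot 38 = 152$)
$L{\left(-149 \right)} - 12962 \left(-6 - \frac{1}{11 + 0}\right) = 152 - 12962 \left(-6 - \frac{1}{11 + 0}\right) = 152 - 12962 \left(-6 - \frac{1}{11}\right) = 152 - 12962 \left(- \frac{67}{11}\right) = 152 - - \frac{868454}{11} = 152 + \frac{868454}{11} = \frac{870126}{11}$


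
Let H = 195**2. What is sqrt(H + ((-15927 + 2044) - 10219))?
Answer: 3*sqrt(1547) ≈ 118.00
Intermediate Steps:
H = 38025
sqrt(H + ((-15927 + 2044) - 10219)) = sqrt(38025 + ((-15927 + 2044) - 10219)) = sqrt(38025 + (-13883 - 10219)) = sqrt(38025 - 24102) = sqrt(13923) = 3*sqrt(1547)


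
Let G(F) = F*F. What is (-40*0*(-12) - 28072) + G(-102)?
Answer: -17668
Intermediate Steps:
G(F) = F²
(-40*0*(-12) - 28072) + G(-102) = (-40*0*(-12) - 28072) + (-102)² = (0*(-12) - 28072) + 10404 = (0 - 28072) + 10404 = -28072 + 10404 = -17668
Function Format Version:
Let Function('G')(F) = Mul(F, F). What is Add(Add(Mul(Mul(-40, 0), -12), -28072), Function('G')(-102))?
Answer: -17668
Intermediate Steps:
Function('G')(F) = Pow(F, 2)
Add(Add(Mul(Mul(-40, 0), -12), -28072), Function('G')(-102)) = Add(Add(Mul(Mul(-40, 0), -12), -28072), Pow(-102, 2)) = Add(Add(Mul(0, -12), -28072), 10404) = Add(Add(0, -28072), 10404) = Add(-28072, 10404) = -17668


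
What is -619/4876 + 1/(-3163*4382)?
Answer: -4289754765/33791328508 ≈ -0.12695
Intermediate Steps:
-619/4876 + 1/(-3163*4382) = -619*1/4876 - 1/3163*1/4382 = -619/4876 - 1/13860266 = -4289754765/33791328508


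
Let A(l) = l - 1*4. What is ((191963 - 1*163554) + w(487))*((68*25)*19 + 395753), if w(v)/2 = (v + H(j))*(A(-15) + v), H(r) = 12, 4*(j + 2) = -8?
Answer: 212088704069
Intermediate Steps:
j = -4 (j = -2 + (¼)*(-8) = -2 - 2 = -4)
A(l) = -4 + l (A(l) = l - 4 = -4 + l)
w(v) = 2*(-19 + v)*(12 + v) (w(v) = 2*((v + 12)*((-4 - 15) + v)) = 2*((12 + v)*(-19 + v)) = 2*((-19 + v)*(12 + v)) = 2*(-19 + v)*(12 + v))
((191963 - 1*163554) + w(487))*((68*25)*19 + 395753) = ((191963 - 1*163554) + (-456 - 14*487 + 2*487²))*((68*25)*19 + 395753) = ((191963 - 163554) + (-456 - 6818 + 2*237169))*(1700*19 + 395753) = (28409 + (-456 - 6818 + 474338))*(32300 + 395753) = (28409 + 467064)*428053 = 495473*428053 = 212088704069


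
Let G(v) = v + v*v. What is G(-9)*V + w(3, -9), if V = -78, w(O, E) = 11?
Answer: -5605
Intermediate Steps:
G(v) = v + v²
G(-9)*V + w(3, -9) = -9*(1 - 9)*(-78) + 11 = -9*(-8)*(-78) + 11 = 72*(-78) + 11 = -5616 + 11 = -5605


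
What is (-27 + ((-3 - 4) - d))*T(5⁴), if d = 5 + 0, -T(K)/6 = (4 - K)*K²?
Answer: -56763281250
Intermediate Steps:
T(K) = -6*K²*(4 - K) (T(K) = -6*(4 - K)*K² = -6*K²*(4 - K))
d = 5
(-27 + ((-3 - 4) - d))*T(5⁴) = (-27 + ((-3 - 4) - 1*5))*(6*(5⁴)²*(-4 + 5⁴)) = (-27 + (-7 - 5))*(6*625²*(-4 + 625)) = (-27 - 12)*(6*390625*621) = -39*1455468750 = -56763281250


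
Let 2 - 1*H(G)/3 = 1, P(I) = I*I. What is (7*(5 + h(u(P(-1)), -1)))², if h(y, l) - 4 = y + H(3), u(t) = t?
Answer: 8281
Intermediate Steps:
P(I) = I²
H(G) = 3 (H(G) = 6 - 3*1 = 6 - 3 = 3)
h(y, l) = 7 + y (h(y, l) = 4 + (y + 3) = 4 + (3 + y) = 7 + y)
(7*(5 + h(u(P(-1)), -1)))² = (7*(5 + (7 + (-1)²)))² = (7*(5 + (7 + 1)))² = (7*(5 + 8))² = (7*13)² = 91² = 8281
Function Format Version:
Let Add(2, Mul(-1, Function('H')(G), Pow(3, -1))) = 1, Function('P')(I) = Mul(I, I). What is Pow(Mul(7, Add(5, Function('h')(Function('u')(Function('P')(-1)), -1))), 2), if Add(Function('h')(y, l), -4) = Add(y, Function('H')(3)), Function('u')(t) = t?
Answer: 8281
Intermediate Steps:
Function('P')(I) = Pow(I, 2)
Function('H')(G) = 3 (Function('H')(G) = Add(6, Mul(-3, 1)) = Add(6, -3) = 3)
Function('h')(y, l) = Add(7, y) (Function('h')(y, l) = Add(4, Add(y, 3)) = Add(4, Add(3, y)) = Add(7, y))
Pow(Mul(7, Add(5, Function('h')(Function('u')(Function('P')(-1)), -1))), 2) = Pow(Mul(7, Add(5, Add(7, Pow(-1, 2)))), 2) = Pow(Mul(7, Add(5, Add(7, 1))), 2) = Pow(Mul(7, Add(5, 8)), 2) = Pow(Mul(7, 13), 2) = Pow(91, 2) = 8281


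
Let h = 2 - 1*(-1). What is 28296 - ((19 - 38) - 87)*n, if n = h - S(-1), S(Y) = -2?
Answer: 28826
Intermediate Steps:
h = 3 (h = 2 + 1 = 3)
n = 5 (n = 3 - 1*(-2) = 3 + 2 = 5)
28296 - ((19 - 38) - 87)*n = 28296 - ((19 - 38) - 87)*5 = 28296 - (-19 - 87)*5 = 28296 - (-106)*5 = 28296 - 1*(-530) = 28296 + 530 = 28826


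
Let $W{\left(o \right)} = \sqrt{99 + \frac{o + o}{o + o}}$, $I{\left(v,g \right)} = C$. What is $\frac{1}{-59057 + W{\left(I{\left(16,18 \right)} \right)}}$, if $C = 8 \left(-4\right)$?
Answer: $- \frac{1}{59047} \approx -1.6936 \cdot 10^{-5}$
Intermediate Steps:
$C = -32$
$I{\left(v,g \right)} = -32$
$W{\left(o \right)} = 10$ ($W{\left(o \right)} = \sqrt{99 + \frac{2 o}{2 o}} = \sqrt{99 + 2 o \frac{1}{2 o}} = \sqrt{99 + 1} = \sqrt{100} = 10$)
$\frac{1}{-59057 + W{\left(I{\left(16,18 \right)} \right)}} = \frac{1}{-59057 + 10} = \frac{1}{-59047} = - \frac{1}{59047}$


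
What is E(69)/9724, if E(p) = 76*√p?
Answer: 19*√69/2431 ≈ 0.064922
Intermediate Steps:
E(69)/9724 = (76*√69)/9724 = (76*√69)*(1/9724) = 19*√69/2431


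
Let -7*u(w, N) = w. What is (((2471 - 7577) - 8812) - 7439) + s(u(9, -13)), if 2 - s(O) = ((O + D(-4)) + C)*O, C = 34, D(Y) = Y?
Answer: -1044586/49 ≈ -21318.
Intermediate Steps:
u(w, N) = -w/7
s(O) = 2 - O*(30 + O) (s(O) = 2 - ((O - 4) + 34)*O = 2 - ((-4 + O) + 34)*O = 2 - (30 + O)*O = 2 - O*(30 + O))
(((2471 - 7577) - 8812) - 7439) + s(u(9, -13)) = (((2471 - 7577) - 8812) - 7439) + (2 - (-⅐*9)² - (-30)*9/7) = ((-5106 - 8812) - 7439) + (2 - (-9/7)² - 30*(-9/7)) = (-13918 - 7439) + (2 - 1*81/49 + 270/7) = -21357 + (2 - 81/49 + 270/7) = -21357 + 1907/49 = -1044586/49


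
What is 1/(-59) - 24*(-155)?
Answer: 219479/59 ≈ 3720.0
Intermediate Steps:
1/(-59) - 24*(-155) = -1/59 + 3720 = 219479/59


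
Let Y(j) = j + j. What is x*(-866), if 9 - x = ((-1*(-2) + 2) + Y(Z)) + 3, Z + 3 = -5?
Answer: -15588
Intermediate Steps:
Z = -8 (Z = -3 - 5 = -8)
Y(j) = 2*j
x = 18 (x = 9 - (((-1*(-2) + 2) + 2*(-8)) + 3) = 9 - (((2 + 2) - 16) + 3) = 9 - ((4 - 16) + 3) = 9 - (-12 + 3) = 9 - 1*(-9) = 9 + 9 = 18)
x*(-866) = 18*(-866) = -15588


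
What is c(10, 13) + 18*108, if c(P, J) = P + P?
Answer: 1964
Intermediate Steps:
c(P, J) = 2*P
c(10, 13) + 18*108 = 2*10 + 18*108 = 20 + 1944 = 1964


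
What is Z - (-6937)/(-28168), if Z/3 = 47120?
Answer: 568831649/4024 ≈ 1.4136e+5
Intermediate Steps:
Z = 141360 (Z = 3*47120 = 141360)
Z - (-6937)/(-28168) = 141360 - (-6937)/(-28168) = 141360 - (-6937)*(-1)/28168 = 141360 - 1*991/4024 = 141360 - 991/4024 = 568831649/4024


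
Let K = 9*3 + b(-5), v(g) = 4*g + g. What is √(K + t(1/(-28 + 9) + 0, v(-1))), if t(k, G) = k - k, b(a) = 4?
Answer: √31 ≈ 5.5678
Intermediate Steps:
v(g) = 5*g
t(k, G) = 0
K = 31 (K = 9*3 + 4 = 27 + 4 = 31)
√(K + t(1/(-28 + 9) + 0, v(-1))) = √(31 + 0) = √31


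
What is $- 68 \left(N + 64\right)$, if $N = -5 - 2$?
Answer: $-3876$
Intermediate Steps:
$N = -7$ ($N = -5 - 2 = -7$)
$- 68 \left(N + 64\right) = - 68 \left(-7 + 64\right) = \left(-68\right) 57 = -3876$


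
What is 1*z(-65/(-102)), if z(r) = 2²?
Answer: 4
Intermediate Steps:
z(r) = 4
1*z(-65/(-102)) = 1*4 = 4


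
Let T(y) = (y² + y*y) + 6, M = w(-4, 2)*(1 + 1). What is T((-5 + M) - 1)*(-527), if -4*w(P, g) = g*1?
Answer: -54808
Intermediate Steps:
w(P, g) = -g/4
M = -1 (M = (-¼*2)*(1 + 1) = -½*2 = -1)
T(y) = 6 + 2*y² (T(y) = (y² + y²) + 6 = 2*y² + 6 = 6 + 2*y²)
T((-5 + M) - 1)*(-527) = (6 + 2*((-5 - 1) - 1)²)*(-527) = (6 + 2*(-6 - 1)²)*(-527) = (6 + 2*(-7)²)*(-527) = (6 + 2*49)*(-527) = (6 + 98)*(-527) = 104*(-527) = -54808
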